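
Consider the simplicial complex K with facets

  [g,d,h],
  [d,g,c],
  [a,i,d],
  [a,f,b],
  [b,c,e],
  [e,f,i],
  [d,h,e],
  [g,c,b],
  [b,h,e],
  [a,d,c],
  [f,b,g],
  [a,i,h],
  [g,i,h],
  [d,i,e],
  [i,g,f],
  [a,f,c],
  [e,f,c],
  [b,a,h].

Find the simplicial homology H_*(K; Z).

Order the vertices as a < b < c < d < e < f < g < h < i. Listing each simplex with vertices in this order, K has dimension 2 with simplices:

  0-simplices (9): a, b, c, d, e, f, g, h, i
  1-simplices (27): ab, ac, ad, af, ah, ai, bc, be, bf, bg, bh, cd, ce, cf, cg, de, dg, dh, di, ef, eh, ei, fg, fi, gh, gi, hi
  2-simplices (18): abf, abh, acd, acf, adi, ahi, bce, bcg, beh, bfg, cdg, cef, deh, dei, dgh, efi, fgi, ghi

so the chain groups are C_0 ≅ Z^9, C_1 ≅ Z^27, C_2 ≅ Z^18.

∂_1: C_1 → C_0 maps an edge to its endpoints' difference, ∂[p,q] = q − p. For instance
  ∂cf = f − c.
The resulting 9×27 matrix has rank 8, and its Smith normal form has invariant factors (1,1,1,1,1,1,1,1).

Boundary ∂_2: C_2 → C_1 maps a triangle to the signed sum of its edges. For instance
  ∂adi = di − ai + ad,
  ∂ghi = hi − gi + gh.
The resulting 27×18 matrix has rank 18, and its Smith normal form has invariant factors (1,1,1,1,1,1,1,1,1,1,1,1,1,1,1,1,1,2).

From H_k ≅ ker(∂_k) / im(∂_{k+1}) we obtain:

  H_0: rank C_0 − rank ∂_1 = 9 − 8 = 1, and the invariant factors of ∂_1 are all 1, so H_0 = Z.
  H_1: rank ker ∂_1 − rank ∂_2 = (27 − 8) − 18 = 1, and ∂_2 has invariant factor 2 > 1, so H_1 = Z ⊕ Z/2.
  H_2: rank ker ∂_2 − rank ∂_3 = (18 − 18) − 0 = 0, and there is no ∂_3, so H_2 = 0.

(K is a triangulation of the Klein bottle.)

H_0 ≅ Z,  H_1 ≅ Z ⊕ Z/2,  H_2 = 0.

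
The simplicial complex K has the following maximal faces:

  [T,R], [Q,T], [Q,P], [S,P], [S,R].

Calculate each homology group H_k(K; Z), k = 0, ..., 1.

H_0 = Z,  H_1 = Z.

Fix the vertex order P < Q < R < S < T and write every simplex with vertices in increasing order. Then dim K = 1 and the simplices of K are:

  0-simplices (5): P, Q, R, S, T
  1-simplices (5): PQ, PS, QT, RS, RT

giving chain groups C_0 ≅ Z^5, C_1 ≅ Z^5.

Boundary ∂_1: C_1 → C_0 sends each edge [p,q] (with p < q) to q − p. For instance
  ∂PQ = Q − P.
This gives a 5×5 integer matrix of rank 4; reducing to Smith normal form yields diagonal entries (1,1,1,1).

Reading off H_k = ker ∂_k / im ∂_{k+1}:

  H_0: rank C_0 − rank ∂_1 = 5 − 4 = 1, and the invariant factors of ∂_1 are all 1, so H_0 = Z.
  H_1: rank ker ∂_1 − rank ∂_2 = (5 − 4) − 0 = 1, and there is no ∂_2, so H_1 = Z.

As a check, the Euler characteristic is 5 − 5 = 0, which agrees with 1 − 1 = 0.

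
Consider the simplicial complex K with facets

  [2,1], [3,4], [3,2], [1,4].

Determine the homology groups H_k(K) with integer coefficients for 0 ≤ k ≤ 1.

H_0 ≅ Z,  H_1 ≅ Z.

Fix the vertex order 1 < 2 < 3 < 4 and write every simplex with vertices in increasing order. Then dim K = 1 and the simplices of K are:

  0-simplices (4): [1], [2], [3], [4]
  1-simplices (4): [1,2], [1,4], [2,3], [3,4]

giving chain groups C_0 ≅ Z^4, C_1 ≅ Z^4.

∂_1: C_1 → C_0 sends each edge [p,q] (with p < q) to q − p.
The resulting 4×4 matrix has rank 3, and its Smith normal form has invariant factors (1,1,1).

Reading off H_k = ker ∂_k / im ∂_{k+1}:

  H_0: rank C_0 − rank ∂_1 = 4 − 3 = 1, and the invariant factors of ∂_1 are all 1, so H_0 = Z.
  H_1: rank ker ∂_1 − rank ∂_2 = (4 − 3) − 0 = 1, and there is no ∂_2, so H_1 = Z.

As a check, the Euler characteristic is 4 − 4 = 0, which agrees with 1 − 1 = 0.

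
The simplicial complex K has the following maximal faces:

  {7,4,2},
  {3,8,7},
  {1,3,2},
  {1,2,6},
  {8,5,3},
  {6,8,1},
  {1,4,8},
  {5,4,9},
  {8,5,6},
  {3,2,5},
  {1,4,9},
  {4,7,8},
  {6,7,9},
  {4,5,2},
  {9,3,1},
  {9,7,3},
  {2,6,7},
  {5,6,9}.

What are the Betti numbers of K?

Fix the vertex order 1 < 2 < 3 < 4 < 5 < 6 < 7 < 8 < 9 and write every simplex with vertices in increasing order. Then dim K = 2 and the simplices of K are:

  0-simplices (9): [1], [2], [3], [4], [5], [6], [7], [8], [9]
  1-simplices (27): (27 of them)
  2-simplices (18): [1,2,3], [1,2,6], [1,3,9], [1,4,8], [1,4,9], [1,6,8], [2,3,5], [2,4,5], [2,4,7], [2,6,7], [3,5,8], [3,7,8], [3,7,9], [4,5,9], [4,7,8], [5,6,8], [5,6,9], [6,7,9]

giving chain groups C_0 ≅ Z^9, C_1 ≅ Z^27, C_2 ≅ Z^18.

∂_1: C_1 → C_0 maps an edge to its endpoints' difference, ∂[p,q] = q − p. For instance
  ∂[3,5] = [5] − [3].
As a 9×27 matrix over Z this has rank 8, with invariant factors (1,1,1,1,1,1,1,1).

Boundary ∂_2: C_2 → C_1 maps a triangle to the signed sum of its edges. For instance
  ∂[3,7,8] = [7,8] − [3,8] + [3,7],
  ∂[1,3,9] = [3,9] − [1,9] + [1,3].
The resulting 27×18 matrix has rank 17, and its Smith normal form has invariant factors (1,1,1,1,1,1,1,1,1,1,1,1,1,1,1,1,1).

Computing H_k = (kernel of ∂_k) / (image of ∂_{k+1}):

  H_0: rank C_0 − rank ∂_1 = 9 − 8 = 1, and the invariant factors of ∂_1 are all 1, so H_0 ≅ Z.
  H_1: rank ker ∂_1 − rank ∂_2 = (27 − 8) − 17 = 2, and the invariant factors of ∂_2 are all 1, so H_1 ≅ Z^2.
  H_2: rank ker ∂_2 − rank ∂_3 = (18 − 17) − 0 = 1, and there is no ∂_3, so H_2 ≅ Z.

(K is a triangulation of the torus T^2.)

Hence the Betti numbers are b_0 = 1, b_1 = 2, b_2 = 1.

b_0 = 1, b_1 = 2, b_2 = 1.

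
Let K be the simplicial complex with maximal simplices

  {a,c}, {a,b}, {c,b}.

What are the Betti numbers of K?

b_0 = 1, b_1 = 1.

Take the total order a < b < c on the vertex set. Then K (dimension 1) consists of the simplices:

  0-simplices (3): a, b, c
  1-simplices (3): ab, ac, bc

giving chain groups C_0 ≅ Z^3, C_1 ≅ Z^3.

The boundary map ∂_1: C_1 → C_0 sends each edge [p,q] (with p < q) to q − p. For instance
  ∂ab = b − a.
As a 3×3 matrix over Z this has rank 2, with invariant factors (1,1).

Now H_k = ker ∂_k / im ∂_{k+1}, so:

  H_0: rank C_0 − rank ∂_1 = 3 − 2 = 1, and the invariant factors of ∂_1 are all 1, so H_0 ≅ Z.
  H_1: rank ker ∂_1 − rank ∂_2 = (3 − 2) − 0 = 1, and there is no ∂_2, so H_1 ≅ Z.

As a check, the Euler characteristic is 3 − 3 = 0, which agrees with 1 − 1 = 0.

Hence the Betti numbers are b_0 = 1, b_1 = 1.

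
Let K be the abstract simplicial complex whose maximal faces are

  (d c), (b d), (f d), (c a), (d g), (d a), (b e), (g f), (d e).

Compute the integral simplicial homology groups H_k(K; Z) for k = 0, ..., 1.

Fix the vertex order a < b < c < d < e < f < g and write every simplex with vertices in increasing order. Then dim K = 1 and the simplices of K are:

  0-simplices (7): a, b, c, d, e, f, g
  1-simplices (9): ac, ad, bd, be, cd, de, df, dg, fg

so the chain groups are C_0 ≅ Z^7, C_1 ≅ Z^9.

The boundary map ∂_1: C_1 → C_0 is given by ∂[p,q] = [q] − [p].
The resulting 7×9 matrix has rank 6, and its Smith normal form has invariant factors (1,1,1,1,1,1).

From H_k ≅ ker(∂_k) / im(∂_{k+1}) we obtain:

  H_0: rank C_0 − rank ∂_1 = 7 − 6 = 1, and the invariant factors of ∂_1 are all 1, so H_0 ≅ Z.
  H_1: rank ker ∂_1 − rank ∂_2 = (9 − 6) − 0 = 3, and there is no ∂_2, so H_1 ≅ Z^3.

H_0 ≅ Z,  H_1 ≅ Z^3.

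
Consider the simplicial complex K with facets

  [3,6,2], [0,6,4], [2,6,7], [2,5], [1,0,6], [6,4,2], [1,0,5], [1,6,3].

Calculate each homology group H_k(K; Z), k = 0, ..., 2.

H_0 = Z,  H_1 = Z,  H_2 = 0.

Order the vertices as 0 < 1 < 2 < 3 < 4 < 5 < 6 < 7. Listing each simplex with vertices in this order, K has dimension 2 with simplices:

  0-simplices (8): [0], [1], [2], [3], [4], [5], [6], [7]
  1-simplices (15): [0,1], [0,4], [0,5], [0,6], [1,3], [1,5], [1,6], [2,3], [2,4], [2,5], [2,6], [2,7], [3,6], [4,6], [6,7]
  2-simplices (7): [0,1,5], [0,1,6], [0,4,6], [1,3,6], [2,3,6], [2,4,6], [2,6,7]

so the chain groups are C_0 ≅ Z^8, C_1 ≅ Z^15, C_2 ≅ Z^7.

The boundary map ∂_1: C_1 → C_0 is given by ∂[p,q] = [q] − [p]. For instance
  ∂[2,3] = [3] − [2].
The resulting 8×15 matrix has rank 7, and its Smith normal form has invariant factors (1,1,1,1,1,1,1).

Boundary ∂_2: C_2 → C_1 maps a triangle to the signed sum of its edges. For instance
  ∂[0,1,5] = [1,5] − [0,5] + [0,1],
  ∂[1,3,6] = [3,6] − [1,6] + [1,3].
This gives a 15×7 integer matrix of rank 7; reducing to Smith normal form yields diagonal entries (1,1,1,1,1,1,1).

Computing H_k = (kernel of ∂_k) / (image of ∂_{k+1}):

  H_0: rank C_0 − rank ∂_1 = 8 − 7 = 1, and the invariant factors of ∂_1 are all 1, so H_0 ≅ Z.
  H_1: rank ker ∂_1 − rank ∂_2 = (15 − 7) − 7 = 1, and the invariant factors of ∂_2 are all 1, so H_1 ≅ Z.
  H_2: rank ker ∂_2 − rank ∂_3 = (7 − 7) − 0 = 0, and there is no ∂_3, so H_2 ≅ 0.

As a check, the Euler characteristic is 8 − 15 + 7 = 0, which agrees with 1 − 1 + 0 = 0.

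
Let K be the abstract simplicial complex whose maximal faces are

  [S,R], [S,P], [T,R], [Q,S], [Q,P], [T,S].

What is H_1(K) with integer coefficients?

Fix the vertex order P < Q < R < S < T and write every simplex with vertices in increasing order. Then dim K = 1 and the simplices of K are:

  0-simplices (5): P, Q, R, S, T
  1-simplices (6): PQ, PS, QS, RS, RT, ST

so the chain groups are C_0 ≅ Z^5, C_1 ≅ Z^6.

The boundary map ∂_1: C_1 → C_0 sends each edge [p,q] (with p < q) to q − p. For instance
  ∂PQ = Q − P.
The 5×6 boundary matrix has rank 4 and Smith normal form diag(1,1,1,1).

Now H_k = ker ∂_k / im ∂_{k+1}, so:

  H_1: rank ker ∂_1 − rank ∂_2 = (6 − 4) − 0 = 2, and there is no ∂_2, so H_1 = Z^2.

H_1 = Z^2.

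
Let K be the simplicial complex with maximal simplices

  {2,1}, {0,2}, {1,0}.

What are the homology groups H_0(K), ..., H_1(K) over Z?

H_0 ≅ Z,  H_1 ≅ Z.

Fix the vertex order 0 < 1 < 2 and write every simplex with vertices in increasing order. Then dim K = 1 and the simplices of K are:

  0-simplices (3): [0], [1], [2]
  1-simplices (3): [0,1], [0,2], [1,2]

so the chain groups are C_0 ≅ Z^3, C_1 ≅ Z^3.

The boundary map ∂_1: C_1 → C_0 is given by ∂[p,q] = [q] − [p].
The resulting 3×3 matrix has rank 2, and its Smith normal form has invariant factors (1,1).

Computing H_k = (kernel of ∂_k) / (image of ∂_{k+1}):

  H_0: rank C_0 − rank ∂_1 = 3 − 2 = 1, and the invariant factors of ∂_1 are all 1, so H_0 = Z.
  H_1: rank ker ∂_1 − rank ∂_2 = (3 − 2) − 0 = 1, and there is no ∂_2, so H_1 = Z.

(K is a triangulation of the circle S^1.)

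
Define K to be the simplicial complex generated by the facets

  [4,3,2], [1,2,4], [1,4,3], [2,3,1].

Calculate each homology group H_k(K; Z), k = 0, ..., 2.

H_0 = Z,  H_1 = 0,  H_2 = Z.

Take the total order 1 < 2 < 3 < 4 on the vertex set. Then K (dimension 2) consists of the simplices:

  0-simplices (4): [1], [2], [3], [4]
  1-simplices (6): [1,2], [1,3], [1,4], [2,3], [2,4], [3,4]
  2-simplices (4): [1,2,3], [1,2,4], [1,3,4], [2,3,4]

so the chain groups are C_0 ≅ Z^4, C_1 ≅ Z^6, C_2 ≅ Z^4.

∂_1: C_1 → C_0 sends each edge [p,q] (with p < q) to q − p. For instance
  ∂[1,2] = [2] − [1].
As a 4×6 matrix over Z this has rank 3, with invariant factors (1,1,1).

Boundary ∂_2: C_2 → C_1 sends each 2-simplex [p,q,r] to [q,r] − [p,r] + [p,q]. For instance
  ∂[2,3,4] = [3,4] − [2,4] + [2,3],
  ∂[1,3,4] = [3,4] − [1,4] + [1,3].
The resulting 6×4 matrix has rank 3, and its Smith normal form has invariant factors (1,1,1).

Now H_k = ker ∂_k / im ∂_{k+1}, so:

  H_0: rank C_0 − rank ∂_1 = 4 − 3 = 1, and the invariant factors of ∂_1 are all 1, so H_0 = Z.
  H_1: rank ker ∂_1 − rank ∂_2 = (6 − 3) − 3 = 0, and the invariant factors of ∂_2 are all 1, so H_1 = 0.
  H_2: rank ker ∂_2 − rank ∂_3 = (4 − 3) − 0 = 1, and there is no ∂_3, so H_2 = Z.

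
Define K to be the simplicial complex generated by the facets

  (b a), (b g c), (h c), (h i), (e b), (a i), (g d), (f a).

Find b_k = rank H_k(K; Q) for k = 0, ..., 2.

b_0 = 1, b_1 = 1, b_2 = 0.

We work with the vertex ordering a < b < c < d < e < f < g < h < i. The simplices of K, each written with vertices in increasing order, are:

  0-simplices (9): a, b, c, d, e, f, g, h, i
  1-simplices (10): ab, af, ai, bc, be, bg, cg, ch, dg, hi
  2-simplices (1): bcg

giving chain groups C_0 ≅ Z^9, C_1 ≅ Z^10, C_2 ≅ Z^1.

Boundary ∂_1: C_1 → C_0 maps an edge to its endpoints' difference, ∂[p,q] = q − p.
As a 9×10 matrix over Z this has rank 8, with invariant factors (1,1,1,1,1,1,1,1).

The boundary map ∂_2: C_2 → C_1 maps a triangle to the signed sum of its edges. For instance
  ∂bcg = cg − bg + bc.
As a 10×1 matrix over Z this has rank 1, with invariant factors (1).

Computing H_k = (kernel of ∂_k) / (image of ∂_{k+1}):

  H_0: rank C_0 − rank ∂_1 = 9 − 8 = 1, and the invariant factors of ∂_1 are all 1, so H_0 = Z.
  H_1: rank ker ∂_1 − rank ∂_2 = (10 − 8) − 1 = 1, and the invariant factors of ∂_2 are all 1, so H_1 = Z.
  H_2: rank ker ∂_2 − rank ∂_3 = (1 − 1) − 0 = 0, and there is no ∂_3, so H_2 = 0.

Hence the Betti numbers are b_0 = 1, b_1 = 1, b_2 = 0.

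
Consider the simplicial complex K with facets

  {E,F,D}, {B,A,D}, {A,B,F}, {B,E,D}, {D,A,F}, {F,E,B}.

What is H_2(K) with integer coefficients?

K has 5 vertices, 9 edges, 6 triangles.
rank ∂_2 = 5, rank ∂_3 = 0 ⇒ b_2 = 6 − 5 − 0 = 1. So H_2 ≅ Z.

H_2 = Z.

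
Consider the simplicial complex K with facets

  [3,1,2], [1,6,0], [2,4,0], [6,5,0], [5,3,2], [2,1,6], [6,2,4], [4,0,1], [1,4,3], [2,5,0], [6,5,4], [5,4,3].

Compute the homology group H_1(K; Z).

Take the total order 0 < 1 < 2 < 3 < 4 < 5 < 6 on the vertex set. Then K (dimension 2) consists of the simplices:

  0-simplices (7): [0], [1], [2], [3], [4], [5], [6]
  1-simplices (18): [0,1], [0,2], [0,4], [0,5], [0,6], [1,2], [1,3], [1,4], [1,6], [2,3], [2,4], [2,5], [2,6], [3,4], [3,5], [4,5], [4,6], [5,6]
  2-simplices (12): [0,1,4], [0,1,6], [0,2,4], [0,2,5], [0,5,6], [1,2,3], [1,2,6], [1,3,4], [2,3,5], [2,4,6], [3,4,5], [4,5,6]

giving chain groups C_0 ≅ Z^7, C_1 ≅ Z^18, C_2 ≅ Z^12.

The boundary map ∂_1: C_1 → C_0 maps an edge to its endpoints' difference, ∂[p,q] = q − p. For instance
  ∂[2,4] = [4] − [2].
The resulting 7×18 matrix has rank 6, and its Smith normal form has invariant factors (1,1,1,1,1,1).

∂_2: C_2 → C_1 sends each 2-simplex [p,q,r] to [q,r] − [p,r] + [p,q]. For instance
  ∂[0,2,4] = [2,4] − [0,4] + [0,2],
  ∂[0,1,4] = [1,4] − [0,4] + [0,1].
The 18×12 boundary matrix has rank 12 and Smith normal form diag(1,1,1,1,1,1,1,1,1,1,1,2).

Now H_k = ker ∂_k / im ∂_{k+1}, so:

  H_1: rank ker ∂_1 − rank ∂_2 = (18 − 6) − 12 = 0, and ∂_2 has invariant factor 2 > 1, so H_1 = Z_2.

(K is a triangulation of the real projective plane RP^2.)

H_1 ≅ Z_2.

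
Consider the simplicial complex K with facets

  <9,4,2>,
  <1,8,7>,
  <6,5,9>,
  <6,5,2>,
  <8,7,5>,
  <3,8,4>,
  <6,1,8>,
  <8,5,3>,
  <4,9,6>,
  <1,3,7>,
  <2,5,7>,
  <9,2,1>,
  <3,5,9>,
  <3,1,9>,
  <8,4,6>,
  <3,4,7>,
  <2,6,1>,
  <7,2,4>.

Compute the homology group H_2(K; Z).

Order the vertices as 1 < 2 < 3 < 4 < 5 < 6 < 7 < 8 < 9. Listing each simplex with vertices in this order, K has dimension 2 with simplices:

  0-simplices (9): [1], [2], [3], [4], [5], [6], [7], [8], [9]
  1-simplices (27): (27 of them)
  2-simplices (18): [1,2,6], [1,2,9], [1,3,7], [1,3,9], [1,6,8], [1,7,8], [2,4,7], [2,4,9], [2,5,6], [2,5,7], [3,4,7], [3,4,8], [3,5,8], [3,5,9], [4,6,8], [4,6,9], [5,6,9], [5,7,8]

giving chain groups C_0 ≅ Z^9, C_1 ≅ Z^27, C_2 ≅ Z^18.

Boundary ∂_1: C_1 → C_0 maps an edge to its endpoints' difference, ∂[p,q] = q − p. For instance
  ∂[3,7] = [7] − [3].
This gives a 9×27 integer matrix of rank 8; reducing to Smith normal form yields diagonal entries (1,1,1,1,1,1,1,1).

Boundary ∂_2: C_2 → C_1 maps a triangle to the signed sum of its edges. For instance
  ∂[1,3,9] = [3,9] − [1,9] + [1,3],
  ∂[1,3,7] = [3,7] − [1,7] + [1,3].
The 27×18 boundary matrix has rank 18 and Smith normal form diag(1,1,1,1,1,1,1,1,1,1,1,1,1,1,1,1,1,2).

Reading off H_k = ker ∂_k / im ∂_{k+1}:

  H_2: rank ker ∂_2 − rank ∂_3 = (18 − 18) − 0 = 0, and there is no ∂_3, so H_2 = 0.

H_2 ≅ 0.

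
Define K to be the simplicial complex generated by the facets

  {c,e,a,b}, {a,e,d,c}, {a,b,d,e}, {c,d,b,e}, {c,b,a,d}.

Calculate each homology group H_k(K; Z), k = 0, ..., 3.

K has 5 vertices, 10 edges, 10 triangles, 5 3-simplices.
rank ∂_0 = 0, rank ∂_1 = 4 ⇒ b_0 = 5 − 0 − 4 = 1; all invariant factors of ∂_1 are 1 so no torsion. So H_0 = Z.
rank ∂_1 = 4, rank ∂_2 = 6 ⇒ b_1 = 10 − 4 − 6 = 0; all invariant factors of ∂_2 are 1 so no torsion. So H_1 = 0.
rank ∂_2 = 6, rank ∂_3 = 4 ⇒ b_2 = 10 − 6 − 4 = 0; all invariant factors of ∂_3 are 1 so no torsion. So H_2 = 0.
rank ∂_3 = 4, rank ∂_4 = 0 ⇒ b_3 = 5 − 4 − 0 = 1. So H_3 = Z.

H_0 ≅ Z,  H_1 = 0,  H_2 = 0,  H_3 ≅ Z.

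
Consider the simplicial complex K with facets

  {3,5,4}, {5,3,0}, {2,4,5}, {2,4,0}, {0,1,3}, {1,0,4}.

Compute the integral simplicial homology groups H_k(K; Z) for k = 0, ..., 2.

H_0 ≅ Z,  H_1 ≅ Z,  H_2 = 0.

We work with the vertex ordering 0 < 1 < 2 < 3 < 4 < 5. The simplices of K, each written with vertices in increasing order, are:

  0-simplices (6): [0], [1], [2], [3], [4], [5]
  1-simplices (12): [0,1], [0,2], [0,3], [0,4], [0,5], [1,3], [1,4], [2,4], [2,5], [3,4], [3,5], [4,5]
  2-simplices (6): [0,1,3], [0,1,4], [0,2,4], [0,3,5], [2,4,5], [3,4,5]

so the chain groups are C_0 ≅ Z^6, C_1 ≅ Z^12, C_2 ≅ Z^6.

The boundary map ∂_1: C_1 → C_0 is given by ∂[p,q] = [q] − [p]. For instance
  ∂[0,4] = [4] − [0].
As a 6×12 matrix over Z this has rank 5, with invariant factors (1,1,1,1,1).

The boundary map ∂_2: C_2 → C_1 acts by ∂[p,q,r] = [q,r] − [p,r] + [p,q]. For instance
  ∂[0,2,4] = [2,4] − [0,4] + [0,2],
  ∂[0,1,3] = [1,3] − [0,3] + [0,1].
The resulting 12×6 matrix has rank 6, and its Smith normal form has invariant factors (1,1,1,1,1,1).

From H_k ≅ ker(∂_k) / im(∂_{k+1}) we obtain:

  H_0: rank C_0 − rank ∂_1 = 6 − 5 = 1, and the invariant factors of ∂_1 are all 1, so H_0 = Z.
  H_1: rank ker ∂_1 − rank ∂_2 = (12 − 5) − 6 = 1, and the invariant factors of ∂_2 are all 1, so H_1 = Z.
  H_2: rank ker ∂_2 − rank ∂_3 = (6 − 6) − 0 = 0, and there is no ∂_3, so H_2 = 0.

(K is a triangulation of the cylinder S^1 x I.)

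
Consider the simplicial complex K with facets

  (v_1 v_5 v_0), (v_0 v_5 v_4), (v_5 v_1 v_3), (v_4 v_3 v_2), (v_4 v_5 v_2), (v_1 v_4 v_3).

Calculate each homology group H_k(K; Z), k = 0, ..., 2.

H_0 ≅ Z,  H_1 ≅ Z,  H_2 = 0.

Take the total order v_0 < v_1 < v_2 < v_3 < v_4 < v_5 on the vertex set. Then K (dimension 2) consists of the simplices:

  0-simplices (6): [v_0], [v_1], [v_2], [v_3], [v_4], [v_5]
  1-simplices (12): [v_0,v_1], [v_0,v_4], [v_0,v_5], [v_1,v_3], [v_1,v_4], [v_1,v_5], [v_2,v_3], [v_2,v_4], [v_2,v_5], [v_3,v_4], [v_3,v_5], [v_4,v_5]
  2-simplices (6): [v_0,v_1,v_5], [v_0,v_4,v_5], [v_1,v_3,v_4], [v_1,v_3,v_5], [v_2,v_3,v_4], [v_2,v_4,v_5]

Hence C_0 ≅ Z^6, C_1 ≅ Z^12, C_2 ≅ Z^6.

∂_1: C_1 → C_0 maps an edge to its endpoints' difference, ∂[p,q] = q − p. For instance
  ∂[v_1,v_5] = [v_5] − [v_1].
This gives a 6×12 integer matrix of rank 5; reducing to Smith normal form yields diagonal entries (1,1,1,1,1).

∂_2: C_2 → C_1 acts by ∂[p,q,r] = [q,r] − [p,r] + [p,q]. For instance
  ∂[v_1,v_3,v_4] = [v_3,v_4] − [v_1,v_4] + [v_1,v_3],
  ∂[v_1,v_3,v_5] = [v_3,v_5] − [v_1,v_5] + [v_1,v_3].
As a 12×6 matrix over Z this has rank 6, with invariant factors (1,1,1,1,1,1).

From H_k ≅ ker(∂_k) / im(∂_{k+1}) we obtain:

  H_0: rank C_0 − rank ∂_1 = 6 − 5 = 1, and the invariant factors of ∂_1 are all 1, so H_0 ≅ Z.
  H_1: rank ker ∂_1 − rank ∂_2 = (12 − 5) − 6 = 1, and the invariant factors of ∂_2 are all 1, so H_1 ≅ Z.
  H_2: rank ker ∂_2 − rank ∂_3 = (6 − 6) − 0 = 0, and there is no ∂_3, so H_2 ≅ 0.

(K is a triangulation of the cylinder S^1 x I.)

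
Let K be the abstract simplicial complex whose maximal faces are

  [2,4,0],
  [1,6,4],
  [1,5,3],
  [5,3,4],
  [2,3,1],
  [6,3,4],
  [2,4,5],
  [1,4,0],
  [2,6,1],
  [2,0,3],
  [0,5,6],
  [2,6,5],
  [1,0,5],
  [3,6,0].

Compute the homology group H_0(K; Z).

Fix the vertex order 0 < 1 < 2 < 3 < 4 < 5 < 6 and write every simplex with vertices in increasing order. Then dim K = 2 and the simplices of K are:

  0-simplices (7): [0], [1], [2], [3], [4], [5], [6]
  1-simplices (21): [0,1], [0,2], [0,3], [0,4], [0,5], [0,6], [1,2], [1,3], [1,4], [1,5], [1,6], [2,3], [2,4], [2,5], [2,6], [3,4], [3,5], [3,6], [4,5], [4,6], [5,6]
  2-simplices (14): [0,1,4], [0,1,5], [0,2,3], [0,2,4], [0,3,6], [0,5,6], [1,2,3], [1,2,6], [1,3,5], [1,4,6], [2,4,5], [2,5,6], [3,4,5], [3,4,6]

so the chain groups are C_0 ≅ Z^7, C_1 ≅ Z^21, C_2 ≅ Z^14.

The boundary map ∂_1: C_1 → C_0 is given by ∂[p,q] = [q] − [p]. For instance
  ∂[1,3] = [3] − [1].
This gives a 7×21 integer matrix of rank 6; reducing to Smith normal form yields diagonal entries (1,1,1,1,1,1).

∂_2: C_2 → C_1 acts by ∂[p,q,r] = [q,r] − [p,r] + [p,q]. For instance
  ∂[0,3,6] = [3,6] − [0,6] + [0,3],
  ∂[1,3,5] = [3,5] − [1,5] + [1,3].
This gives a 21×14 integer matrix of rank 13; reducing to Smith normal form yields diagonal entries (1,1,1,1,1,1,1,1,1,1,1,1,1).

Now H_k = ker ∂_k / im ∂_{k+1}, so:

  H_0: rank C_0 − rank ∂_1 = 7 − 6 = 1, and the invariant factors of ∂_1 are all 1, so H_0 ≅ Z.

(K is a triangulation of the torus T^2.)

H_0 = Z.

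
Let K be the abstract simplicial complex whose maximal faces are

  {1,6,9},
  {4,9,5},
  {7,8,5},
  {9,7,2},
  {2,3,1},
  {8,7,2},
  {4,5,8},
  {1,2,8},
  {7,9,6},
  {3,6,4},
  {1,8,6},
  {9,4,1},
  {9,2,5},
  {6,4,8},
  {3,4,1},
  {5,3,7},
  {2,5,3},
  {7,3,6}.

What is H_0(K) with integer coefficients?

H_0 ≅ Z.

We work with the vertex ordering 1 < 2 < 3 < 4 < 5 < 6 < 7 < 8 < 9. The simplices of K, each written with vertices in increasing order, are:

  0-simplices (9): [1], [2], [3], [4], [5], [6], [7], [8], [9]
  1-simplices (27): (27 of them)
  2-simplices (18): [1,2,3], [1,2,8], [1,3,4], [1,4,9], [1,6,8], [1,6,9], [2,3,5], [2,5,9], [2,7,8], [2,7,9], [3,4,6], [3,5,7], [3,6,7], [4,5,8], [4,5,9], [4,6,8], [5,7,8], [6,7,9]

giving chain groups C_0 ≅ Z^9, C_1 ≅ Z^27, C_2 ≅ Z^18.

∂_1: C_1 → C_0 sends each edge [p,q] (with p < q) to q − p. For instance
  ∂[5,9] = [9] − [5].
The 9×27 boundary matrix has rank 8 and Smith normal form diag(1,1,1,1,1,1,1,1).

∂_2: C_2 → C_1 acts by ∂[p,q,r] = [q,r] − [p,r] + [p,q]. For instance
  ∂[3,4,6] = [4,6] − [3,6] + [3,4],
  ∂[1,2,3] = [2,3] − [1,3] + [1,2].
The 27×18 boundary matrix has rank 18 and Smith normal form diag(1,1,1,1,1,1,1,1,1,1,1,1,1,1,1,1,1,2).

Computing H_k = (kernel of ∂_k) / (image of ∂_{k+1}):

  H_0: rank C_0 − rank ∂_1 = 9 − 8 = 1, and the invariant factors of ∂_1 are all 1, so H_0 = Z.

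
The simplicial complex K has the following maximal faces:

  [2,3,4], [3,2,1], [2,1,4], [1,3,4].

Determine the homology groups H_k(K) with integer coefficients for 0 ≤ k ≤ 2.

We work with the vertex ordering 1 < 2 < 3 < 4. The simplices of K, each written with vertices in increasing order, are:

  0-simplices (4): [1], [2], [3], [4]
  1-simplices (6): [1,2], [1,3], [1,4], [2,3], [2,4], [3,4]
  2-simplices (4): [1,2,3], [1,2,4], [1,3,4], [2,3,4]

Hence C_0 ≅ Z^4, C_1 ≅ Z^6, C_2 ≅ Z^4.

Boundary ∂_1: C_1 → C_0 maps an edge to its endpoints' difference, ∂[p,q] = q − p.
The resulting 4×6 matrix has rank 3, and its Smith normal form has invariant factors (1,1,1).

∂_2: C_2 → C_1 maps a triangle to the signed sum of its edges. For instance
  ∂[1,2,3] = [2,3] − [1,3] + [1,2],
  ∂[2,3,4] = [3,4] − [2,4] + [2,3].
The 6×4 boundary matrix has rank 3 and Smith normal form diag(1,1,1).

Now H_k = ker ∂_k / im ∂_{k+1}, so:

  H_0: rank C_0 − rank ∂_1 = 4 − 3 = 1, and the invariant factors of ∂_1 are all 1, so H_0 ≅ Z.
  H_1: rank ker ∂_1 − rank ∂_2 = (6 − 3) − 3 = 0, and the invariant factors of ∂_2 are all 1, so H_1 ≅ 0.
  H_2: rank ker ∂_2 − rank ∂_3 = (4 − 3) − 0 = 1, and there is no ∂_3, so H_2 ≅ Z.

As a check, the Euler characteristic is 4 − 6 + 4 = 2, which agrees with 1 − 0 + 1 = 2.
(K is a triangulation of the 2-sphere S^2.)

H_0 = Z,  H_1 = 0,  H_2 = Z.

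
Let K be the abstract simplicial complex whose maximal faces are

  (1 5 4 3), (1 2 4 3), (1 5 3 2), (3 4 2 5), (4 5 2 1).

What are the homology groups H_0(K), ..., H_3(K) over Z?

K has 5 vertices, 10 edges, 10 triangles, 5 3-simplices.
rank ∂_0 = 0, rank ∂_1 = 4 ⇒ b_0 = 5 − 0 − 4 = 1; all invariant factors of ∂_1 are 1 so no torsion. So H_0 ≅ Z.
rank ∂_1 = 4, rank ∂_2 = 6 ⇒ b_1 = 10 − 4 − 6 = 0; all invariant factors of ∂_2 are 1 so no torsion. So H_1 ≅ 0.
rank ∂_2 = 6, rank ∂_3 = 4 ⇒ b_2 = 10 − 6 − 4 = 0; all invariant factors of ∂_3 are 1 so no torsion. So H_2 ≅ 0.
rank ∂_3 = 4, rank ∂_4 = 0 ⇒ b_3 = 5 − 4 − 0 = 1. So H_3 ≅ Z.

H_0 = Z,  H_1 = 0,  H_2 = 0,  H_3 = Z.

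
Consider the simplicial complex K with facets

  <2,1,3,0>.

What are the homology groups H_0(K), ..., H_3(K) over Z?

H_0 = Z,  H_1 = 0,  H_2 = 0,  H_3 = 0.

Fix the vertex order 0 < 1 < 2 < 3 and write every simplex with vertices in increasing order. Then dim K = 3 and the simplices of K are:

  0-simplices (4): [0], [1], [2], [3]
  1-simplices (6): [0,1], [0,2], [0,3], [1,2], [1,3], [2,3]
  2-simplices (4): [0,1,2], [0,1,3], [0,2,3], [1,2,3]
  3-simplices (1): [0,1,2,3]

so the chain groups are C_0 ≅ Z^4, C_1 ≅ Z^6, C_2 ≅ Z^4, C_3 ≅ Z^1.

∂_1: C_1 → C_0 sends each edge [p,q] (with p < q) to q − p.
The resulting 4×6 matrix has rank 3, and its Smith normal form has invariant factors (1,1,1).

Boundary ∂_2: C_2 → C_1 maps a triangle to the signed sum of its edges. For instance
  ∂[0,2,3] = [2,3] − [0,3] + [0,2],
  ∂[0,1,2] = [1,2] − [0,2] + [0,1].
This gives a 6×4 integer matrix of rank 3; reducing to Smith normal form yields diagonal entries (1,1,1).

∂_3: C_3 → C_2 sends each 3-simplex σ to the alternating sum Σ_i (−1)^i (σ with its i-th vertex removed). For instance
  ∂[0,1,2,3] = [1,2,3] − [0,2,3] + [0,1,3] − [0,1,2].
This gives a 4×1 integer matrix of rank 1; reducing to Smith normal form yields diagonal entries (1).

Reading off H_k = ker ∂_k / im ∂_{k+1}:

  H_0: rank C_0 − rank ∂_1 = 4 − 3 = 1, and the invariant factors of ∂_1 are all 1, so H_0 = Z.
  H_1: rank ker ∂_1 − rank ∂_2 = (6 − 3) − 3 = 0, and the invariant factors of ∂_2 are all 1, so H_1 = 0.
  H_2: rank ker ∂_2 − rank ∂_3 = (4 − 3) − 1 = 0, and the invariant factors of ∂_3 are all 1, so H_2 = 0.
  H_3: rank ker ∂_3 − rank ∂_4 = (1 − 1) − 0 = 0, and there is no ∂_4, so H_3 = 0.

As a check, the Euler characteristic is 4 − 6 + 4 − 1 = 1, which agrees with 1 − 0 + 0 − 0 = 1.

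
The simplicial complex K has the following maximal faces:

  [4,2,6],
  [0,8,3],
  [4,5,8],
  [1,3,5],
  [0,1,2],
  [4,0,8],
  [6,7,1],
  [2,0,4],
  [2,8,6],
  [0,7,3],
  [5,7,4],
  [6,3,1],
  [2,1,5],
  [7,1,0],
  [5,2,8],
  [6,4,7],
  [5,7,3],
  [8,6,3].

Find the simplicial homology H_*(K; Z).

H_0 = Z,  H_1 = Z ⊕ Z/2,  H_2 = 0.

Order the vertices as 0 < 1 < 2 < 3 < 4 < 5 < 6 < 7 < 8. Listing each simplex with vertices in this order, K has dimension 2 with simplices:

  0-simplices (9): [0], [1], [2], [3], [4], [5], [6], [7], [8]
  1-simplices (27): (27 of them)
  2-simplices (18): [0,1,2], [0,1,7], [0,2,4], [0,3,7], [0,3,8], [0,4,8], [1,2,5], [1,3,5], [1,3,6], [1,6,7], [2,4,6], [2,5,8], [2,6,8], [3,5,7], [3,6,8], [4,5,7], [4,5,8], [4,6,7]

giving chain groups C_0 ≅ Z^9, C_1 ≅ Z^27, C_2 ≅ Z^18.

Boundary ∂_1: C_1 → C_0 sends each edge [p,q] (with p < q) to q − p.
This gives a 9×27 integer matrix of rank 8; reducing to Smith normal form yields diagonal entries (1,1,1,1,1,1,1,1).

The boundary map ∂_2: C_2 → C_1 sends each 2-simplex [p,q,r] to [q,r] − [p,r] + [p,q]. For instance
  ∂[4,5,8] = [5,8] − [4,8] + [4,5],
  ∂[1,6,7] = [6,7] − [1,7] + [1,6].
The 27×18 boundary matrix has rank 18 and Smith normal form diag(1,1,1,1,1,1,1,1,1,1,1,1,1,1,1,1,1,2).

Reading off H_k = ker ∂_k / im ∂_{k+1}:

  H_0: rank C_0 − rank ∂_1 = 9 − 8 = 1, and the invariant factors of ∂_1 are all 1, so H_0 ≅ Z.
  H_1: rank ker ∂_1 − rank ∂_2 = (27 − 8) − 18 = 1, and ∂_2 has invariant factor 2 > 1, so H_1 ≅ Z ⊕ Z/2.
  H_2: rank ker ∂_2 − rank ∂_3 = (18 − 18) − 0 = 0, and there is no ∂_3, so H_2 ≅ 0.

(K is a triangulation of the Klein bottle.)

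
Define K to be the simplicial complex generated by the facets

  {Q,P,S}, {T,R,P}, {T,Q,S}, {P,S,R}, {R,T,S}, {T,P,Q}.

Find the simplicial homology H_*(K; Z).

We work with the vertex ordering P < Q < R < S < T. The simplices of K, each written with vertices in increasing order, are:

  0-simplices (5): P, Q, R, S, T
  1-simplices (9): PQ, PR, PS, PT, QS, QT, RS, RT, ST
  2-simplices (6): PQS, PQT, PRS, PRT, QST, RST

giving chain groups C_0 ≅ Z^5, C_1 ≅ Z^9, C_2 ≅ Z^6.

The boundary map ∂_1: C_1 → C_0 is given by ∂[p,q] = [q] − [p]. For instance
  ∂PR = R − P.
As a 5×9 matrix over Z this has rank 4, with invariant factors (1,1,1,1).

The boundary map ∂_2: C_2 → C_1 sends each 2-simplex [p,q,r] to [q,r] − [p,r] + [p,q]. For instance
  ∂PQS = QS − PS + PQ,
  ∂QST = ST − QT + QS.
The 9×6 boundary matrix has rank 5 and Smith normal form diag(1,1,1,1,1).

From H_k ≅ ker(∂_k) / im(∂_{k+1}) we obtain:

  H_0: rank C_0 − rank ∂_1 = 5 − 4 = 1, and the invariant factors of ∂_1 are all 1, so H_0 = Z.
  H_1: rank ker ∂_1 − rank ∂_2 = (9 − 4) − 5 = 0, and the invariant factors of ∂_2 are all 1, so H_1 = 0.
  H_2: rank ker ∂_2 − rank ∂_3 = (6 − 5) − 0 = 1, and there is no ∂_3, so H_2 = Z.

As a check, the Euler characteristic is 5 − 9 + 6 = 2, which agrees with 1 − 0 + 1 = 2.
(K is a triangulation of the 2-sphere S^2.)

H_0 ≅ Z,  H_1 = 0,  H_2 ≅ Z.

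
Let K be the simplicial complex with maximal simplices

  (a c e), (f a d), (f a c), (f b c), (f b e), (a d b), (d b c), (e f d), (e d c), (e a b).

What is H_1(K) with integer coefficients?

H_1 = Z/2Z.

K has 6 vertices, 15 edges, 10 triangles.
rank ∂_1 = 5, rank ∂_2 = 10 ⇒ b_1 = 15 − 5 − 10 = 0; ∂_2 has invariant factor(s) [2] giving torsion. So H_1 = Z/2Z.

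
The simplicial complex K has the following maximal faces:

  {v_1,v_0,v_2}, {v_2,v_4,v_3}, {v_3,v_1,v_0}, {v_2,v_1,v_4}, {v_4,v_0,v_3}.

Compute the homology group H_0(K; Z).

H_0 = Z.

Fix the vertex order v_0 < v_1 < v_2 < v_3 < v_4 and write every simplex with vertices in increasing order. Then dim K = 2 and the simplices of K are:

  0-simplices (5): [v_0], [v_1], [v_2], [v_3], [v_4]
  1-simplices (10): [v_0,v_1], [v_0,v_2], [v_0,v_3], [v_0,v_4], [v_1,v_2], [v_1,v_3], [v_1,v_4], [v_2,v_3], [v_2,v_4], [v_3,v_4]
  2-simplices (5): [v_0,v_1,v_2], [v_0,v_1,v_3], [v_0,v_3,v_4], [v_1,v_2,v_4], [v_2,v_3,v_4]

Hence C_0 ≅ Z^5, C_1 ≅ Z^10, C_2 ≅ Z^5.

∂_1: C_1 → C_0 sends each edge [p,q] (with p < q) to q − p.
As a 5×10 matrix over Z this has rank 4, with invariant factors (1,1,1,1).

Boundary ∂_2: C_2 → C_1 sends each 2-simplex [p,q,r] to [q,r] − [p,r] + [p,q]. For instance
  ∂[v_2,v_3,v_4] = [v_3,v_4] − [v_2,v_4] + [v_2,v_3],
  ∂[v_0,v_3,v_4] = [v_3,v_4] − [v_0,v_4] + [v_0,v_3].
The resulting 10×5 matrix has rank 5, and its Smith normal form has invariant factors (1,1,1,1,1).

Reading off H_k = ker ∂_k / im ∂_{k+1}:

  H_0: rank C_0 − rank ∂_1 = 5 − 4 = 1, and the invariant factors of ∂_1 are all 1, so H_0 ≅ Z.

(K is a triangulation of the Möbius band.)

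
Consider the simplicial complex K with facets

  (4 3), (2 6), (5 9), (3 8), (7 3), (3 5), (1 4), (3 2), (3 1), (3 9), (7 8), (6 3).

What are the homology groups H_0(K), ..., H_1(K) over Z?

H_0 ≅ Z,  H_1 ≅ Z^4.

Take the total order 1 < 2 < 3 < 4 < 5 < 6 < 7 < 8 < 9 on the vertex set. Then K (dimension 1) consists of the simplices:

  0-simplices (9): [1], [2], [3], [4], [5], [6], [7], [8], [9]
  1-simplices (12): [1,3], [1,4], [2,3], [2,6], [3,4], [3,5], [3,6], [3,7], [3,8], [3,9], [5,9], [7,8]

so the chain groups are C_0 ≅ Z^9, C_1 ≅ Z^12.

The boundary map ∂_1: C_1 → C_0 maps an edge to its endpoints' difference, ∂[p,q] = q − p. For instance
  ∂[3,4] = [4] − [3].
As a 9×12 matrix over Z this has rank 8, with invariant factors (1,1,1,1,1,1,1,1).

Reading off H_k = ker ∂_k / im ∂_{k+1}:

  H_0: rank C_0 − rank ∂_1 = 9 − 8 = 1, and the invariant factors of ∂_1 are all 1, so H_0 = Z.
  H_1: rank ker ∂_1 − rank ∂_2 = (12 − 8) − 0 = 4, and there is no ∂_2, so H_1 = Z^4.

(K is a triangulation of a wedge of 4 circles.)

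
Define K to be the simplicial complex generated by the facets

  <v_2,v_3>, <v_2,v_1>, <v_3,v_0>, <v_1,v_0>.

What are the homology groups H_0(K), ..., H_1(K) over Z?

H_0 ≅ Z,  H_1 ≅ Z.

Fix the vertex order v_0 < v_1 < v_2 < v_3 and write every simplex with vertices in increasing order. Then dim K = 1 and the simplices of K are:

  0-simplices (4): [v_0], [v_1], [v_2], [v_3]
  1-simplices (4): [v_0,v_1], [v_0,v_3], [v_1,v_2], [v_2,v_3]

so the chain groups are C_0 ≅ Z^4, C_1 ≅ Z^4.

Boundary ∂_1: C_1 → C_0 is given by ∂[p,q] = [q] − [p]. For instance
  ∂[v_2,v_3] = [v_3] − [v_2].
The 4×4 boundary matrix has rank 3 and Smith normal form diag(1,1,1).

Now H_k = ker ∂_k / im ∂_{k+1}, so:

  H_0: rank C_0 − rank ∂_1 = 4 − 3 = 1, and the invariant factors of ∂_1 are all 1, so H_0 = Z.
  H_1: rank ker ∂_1 − rank ∂_2 = (4 − 3) − 0 = 1, and there is no ∂_2, so H_1 = Z.

As a check, the Euler characteristic is 4 − 4 = 0, which agrees with 1 − 1 = 0.
(K is a triangulation of the circle S^1.)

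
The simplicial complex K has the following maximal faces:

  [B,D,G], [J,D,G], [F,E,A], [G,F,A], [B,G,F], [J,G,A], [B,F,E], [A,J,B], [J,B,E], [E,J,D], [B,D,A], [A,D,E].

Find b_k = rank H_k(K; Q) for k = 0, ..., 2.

b_0 = 1, b_1 = 0, b_2 = 0.

K has 7 vertices, 18 edges, 12 triangles.
rank ∂_0 = 0, rank ∂_1 = 6 ⇒ b_0 = 7 − 0 − 6 = 1; all invariant factors of ∂_1 are 1 so no torsion. So H_0 ≅ Z.
rank ∂_1 = 6, rank ∂_2 = 12 ⇒ b_1 = 18 − 6 − 12 = 0; ∂_2 has invariant factor(s) [2] giving torsion. So H_1 ≅ Z/2Z.
rank ∂_2 = 12, rank ∂_3 = 0 ⇒ b_2 = 12 − 12 − 0 = 0. So H_2 ≅ 0.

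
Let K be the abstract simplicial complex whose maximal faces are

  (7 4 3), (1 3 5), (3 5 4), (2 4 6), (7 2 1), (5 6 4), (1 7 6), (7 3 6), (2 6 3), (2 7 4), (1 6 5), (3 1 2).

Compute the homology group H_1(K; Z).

H_1 = Z/2Z.

K has 7 vertices, 18 edges, 12 triangles.
rank ∂_1 = 6, rank ∂_2 = 12 ⇒ b_1 = 18 − 6 − 12 = 0; ∂_2 has invariant factor(s) [2] giving torsion. So H_1 ≅ Z/2Z.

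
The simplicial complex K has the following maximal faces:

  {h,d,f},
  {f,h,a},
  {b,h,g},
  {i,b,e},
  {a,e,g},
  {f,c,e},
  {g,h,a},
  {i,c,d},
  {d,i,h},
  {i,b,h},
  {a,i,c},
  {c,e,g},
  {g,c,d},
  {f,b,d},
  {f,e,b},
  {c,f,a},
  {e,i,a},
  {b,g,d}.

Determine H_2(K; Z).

Fix the vertex order a < b < c < d < e < f < g < h < i and write every simplex with vertices in increasing order. Then dim K = 2 and the simplices of K are:

  0-simplices (9): a, b, c, d, e, f, g, h, i
  1-simplices (27): ac, ae, af, ag, ah, ai, bd, be, bf, bg, bh, bi, cd, ce, cf, cg, ci, df, dg, dh, di, ef, eg, ei, fh, gh, hi
  2-simplices (18): acf, aci, aeg, aei, afh, agh, bdf, bdg, bef, bei, bgh, bhi, cdg, cdi, cef, ceg, dfh, dhi

Hence C_0 ≅ Z^9, C_1 ≅ Z^27, C_2 ≅ Z^18.

The boundary map ∂_1: C_1 → C_0 sends each edge [p,q] (with p < q) to q − p. For instance
  ∂ef = f − e.
The resulting 9×27 matrix has rank 8, and its Smith normal form has invariant factors (1,1,1,1,1,1,1,1).

∂_2: C_2 → C_1 acts by ∂[p,q,r] = [q,r] − [p,r] + [p,q]. For instance
  ∂cdg = dg − cg + cd,
  ∂afh = fh − ah + af.
The 27×18 boundary matrix has rank 18 and Smith normal form diag(1,1,1,1,1,1,1,1,1,1,1,1,1,1,1,1,1,2).

Computing H_k = (kernel of ∂_k) / (image of ∂_{k+1}):

  H_2: rank ker ∂_2 − rank ∂_3 = (18 − 18) − 0 = 0, and there is no ∂_3, so H_2 = 0.

H_2 ≅ 0.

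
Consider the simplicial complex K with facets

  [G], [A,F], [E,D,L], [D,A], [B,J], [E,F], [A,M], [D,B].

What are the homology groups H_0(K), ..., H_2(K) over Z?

H_0 ≅ Z^2,  H_1 ≅ Z,  H_2 = 0.

Take the total order A < B < D < E < F < G < J < L < M on the vertex set. Then K (dimension 2) consists of the simplices:

  0-simplices (9): A, B, D, E, F, G, J, L, M
  1-simplices (9): AD, AF, AM, BD, BJ, DE, DL, EF, EL
  2-simplices (1): DEL

so the chain groups are C_0 ≅ Z^9, C_1 ≅ Z^9, C_2 ≅ Z^1.

∂_1: C_1 → C_0 is given by ∂[p,q] = [q] − [p]. For instance
  ∂AM = M − A.
The 9×9 boundary matrix has rank 7 and Smith normal form diag(1,1,1,1,1,1,1).

∂_2: C_2 → C_1 maps a triangle to the signed sum of its edges. For instance
  ∂DEL = EL − DL + DE.
As a 9×1 matrix over Z this has rank 1, with invariant factors (1).

Now H_k = ker ∂_k / im ∂_{k+1}, so:

  H_0: rank C_0 − rank ∂_1 = 9 − 7 = 2, and the invariant factors of ∂_1 are all 1, so H_0 ≅ Z^2.
  H_1: rank ker ∂_1 − rank ∂_2 = (9 − 7) − 1 = 1, and the invariant factors of ∂_2 are all 1, so H_1 ≅ Z.
  H_2: rank ker ∂_2 − rank ∂_3 = (1 − 1) − 0 = 0, and there is no ∂_3, so H_2 ≅ 0.

As a check, the Euler characteristic is 9 − 9 + 1 = 1, which agrees with 2 − 1 + 0 = 1.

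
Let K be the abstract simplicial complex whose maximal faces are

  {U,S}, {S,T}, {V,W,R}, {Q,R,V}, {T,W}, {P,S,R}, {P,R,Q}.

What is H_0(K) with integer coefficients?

Fix the vertex order P < Q < R < S < T < U < V < W and write every simplex with vertices in increasing order. Then dim K = 2 and the simplices of K are:

  0-simplices (8): P, Q, R, S, T, U, V, W
  1-simplices (12): PQ, PR, PS, QR, QV, RS, RV, RW, ST, SU, TW, VW
  2-simplices (4): PQR, PRS, QRV, RVW

so the chain groups are C_0 ≅ Z^8, C_1 ≅ Z^12, C_2 ≅ Z^4.

The boundary map ∂_1: C_1 → C_0 sends each edge [p,q] (with p < q) to q − p. For instance
  ∂PR = R − P.
The resulting 8×12 matrix has rank 7, and its Smith normal form has invariant factors (1,1,1,1,1,1,1).

The boundary map ∂_2: C_2 → C_1 acts by ∂[p,q,r] = [q,r] − [p,r] + [p,q]. For instance
  ∂QRV = RV − QV + QR,
  ∂PQR = QR − PR + PQ.
The resulting 12×4 matrix has rank 4, and its Smith normal form has invariant factors (1,1,1,1).

From H_k ≅ ker(∂_k) / im(∂_{k+1}) we obtain:

  H_0: rank C_0 − rank ∂_1 = 8 − 7 = 1, and the invariant factors of ∂_1 are all 1, so H_0 ≅ Z.

H_0 ≅ Z.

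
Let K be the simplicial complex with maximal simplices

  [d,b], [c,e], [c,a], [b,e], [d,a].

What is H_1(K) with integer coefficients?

Take the total order a < b < c < d < e on the vertex set. Then K (dimension 1) consists of the simplices:

  0-simplices (5): a, b, c, d, e
  1-simplices (5): ac, ad, bd, be, ce

giving chain groups C_0 ≅ Z^5, C_1 ≅ Z^5.

The boundary map ∂_1: C_1 → C_0 is given by ∂[p,q] = [q] − [p]. For instance
  ∂ad = d − a.
As a 5×5 matrix over Z this has rank 4, with invariant factors (1,1,1,1).

Computing H_k = (kernel of ∂_k) / (image of ∂_{k+1}):

  H_1: rank ker ∂_1 − rank ∂_2 = (5 − 4) − 0 = 1, and there is no ∂_2, so H_1 = Z.

(K is a triangulation of the circle S^1.)

H_1 = Z.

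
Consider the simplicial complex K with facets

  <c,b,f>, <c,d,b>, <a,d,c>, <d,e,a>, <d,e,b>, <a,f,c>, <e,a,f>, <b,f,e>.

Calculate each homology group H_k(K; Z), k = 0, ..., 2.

H_0 ≅ Z,  H_1 = 0,  H_2 ≅ Z.

We work with the vertex ordering a < b < c < d < e < f. The simplices of K, each written with vertices in increasing order, are:

  0-simplices (6): a, b, c, d, e, f
  1-simplices (12): ac, ad, ae, af, bc, bd, be, bf, cd, cf, de, ef
  2-simplices (8): acd, acf, ade, aef, bcd, bcf, bde, bef

Hence C_0 ≅ Z^6, C_1 ≅ Z^12, C_2 ≅ Z^8.

Boundary ∂_1: C_1 → C_0 is given by ∂[p,q] = [q] − [p]. For instance
  ∂bf = f − b.
The resulting 6×12 matrix has rank 5, and its Smith normal form has invariant factors (1,1,1,1,1).

∂_2: C_2 → C_1 acts by ∂[p,q,r] = [q,r] − [p,r] + [p,q]. For instance
  ∂ade = de − ae + ad,
  ∂bcf = cf − bf + bc.
This gives a 12×8 integer matrix of rank 7; reducing to Smith normal form yields diagonal entries (1,1,1,1,1,1,1).

Now H_k = ker ∂_k / im ∂_{k+1}, so:

  H_0: rank C_0 − rank ∂_1 = 6 − 5 = 1, and the invariant factors of ∂_1 are all 1, so H_0 = Z.
  H_1: rank ker ∂_1 − rank ∂_2 = (12 − 5) − 7 = 0, and the invariant factors of ∂_2 are all 1, so H_1 = 0.
  H_2: rank ker ∂_2 − rank ∂_3 = (8 − 7) − 0 = 1, and there is no ∂_3, so H_2 = Z.

As a check, the Euler characteristic is 6 − 12 + 8 = 2, which agrees with 1 − 0 + 1 = 2.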